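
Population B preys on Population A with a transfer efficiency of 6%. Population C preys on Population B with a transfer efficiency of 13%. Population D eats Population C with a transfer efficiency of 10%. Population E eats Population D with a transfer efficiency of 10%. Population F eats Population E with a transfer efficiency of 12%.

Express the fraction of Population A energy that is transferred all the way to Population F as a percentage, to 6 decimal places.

Product of link efficiencies: 0.06 × 0.13 × 0.1 × 0.1 × 0.12 = 0.00000936
As a percentage: 0.00000936 × 100 = 0.000936%

0.000936%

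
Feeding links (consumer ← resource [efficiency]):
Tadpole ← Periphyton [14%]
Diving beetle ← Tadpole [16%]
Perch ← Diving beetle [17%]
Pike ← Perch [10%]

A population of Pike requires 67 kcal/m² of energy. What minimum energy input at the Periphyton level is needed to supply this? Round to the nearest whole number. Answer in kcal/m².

Cumulative transfer efficiency: 0.14 × 0.16 × 0.17 × 0.1 = 0.0003808
Periphyton energy = 67 / 0.0003808 = 175945 kcal/m²

175945 kcal/m²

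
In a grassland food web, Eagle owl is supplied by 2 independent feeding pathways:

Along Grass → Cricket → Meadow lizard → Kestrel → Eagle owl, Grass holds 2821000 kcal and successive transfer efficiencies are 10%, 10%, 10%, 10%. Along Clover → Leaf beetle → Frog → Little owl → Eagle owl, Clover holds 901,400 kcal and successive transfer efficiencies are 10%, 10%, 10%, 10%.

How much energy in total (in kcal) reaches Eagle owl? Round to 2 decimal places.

372.24 kcal

Via Grass: 2821000 × 0.1 × 0.1 × 0.1 × 0.1 = 282.1 kcal
Via Clover: 901400 × 0.1 × 0.1 × 0.1 × 0.1 = 90.14 kcal
Total at Eagle owl: 282.1 + 90.14 = 372.24 kcal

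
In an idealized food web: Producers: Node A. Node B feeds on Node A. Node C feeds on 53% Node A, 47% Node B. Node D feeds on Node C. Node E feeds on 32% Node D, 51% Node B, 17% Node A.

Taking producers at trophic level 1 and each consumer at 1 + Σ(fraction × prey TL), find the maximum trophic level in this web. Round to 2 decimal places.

3.47

Node B: 1 + 1 = 2
Node C: 1 + (0.53×1 + 0.47×2) = 2.47
Node D: 1 + 2.47 = 3.47
Node E: 1 + (0.32×3.47 + 0.51×2 + 0.17×1) = 3.3004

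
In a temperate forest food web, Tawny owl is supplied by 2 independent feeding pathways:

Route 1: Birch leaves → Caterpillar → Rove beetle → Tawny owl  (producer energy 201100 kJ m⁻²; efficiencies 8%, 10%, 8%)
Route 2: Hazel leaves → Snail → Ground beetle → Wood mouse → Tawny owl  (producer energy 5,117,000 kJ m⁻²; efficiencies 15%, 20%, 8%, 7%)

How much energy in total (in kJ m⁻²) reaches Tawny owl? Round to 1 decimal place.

Route 1: 201100 × 0.08 × 0.1 × 0.08 = 128.704 kJ m⁻²
Route 2: 5117000 × 0.15 × 0.2 × 0.08 × 0.07 = 859.656 kJ m⁻²
Total at Tawny owl: 128.704 + 859.656 = 988.36 kJ m⁻²

988.4 kJ m⁻²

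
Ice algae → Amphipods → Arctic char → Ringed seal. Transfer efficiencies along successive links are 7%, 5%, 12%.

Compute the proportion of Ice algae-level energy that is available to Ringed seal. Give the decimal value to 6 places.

Product of link efficiencies: 0.07 × 0.05 × 0.12 = 0.00042

0.000420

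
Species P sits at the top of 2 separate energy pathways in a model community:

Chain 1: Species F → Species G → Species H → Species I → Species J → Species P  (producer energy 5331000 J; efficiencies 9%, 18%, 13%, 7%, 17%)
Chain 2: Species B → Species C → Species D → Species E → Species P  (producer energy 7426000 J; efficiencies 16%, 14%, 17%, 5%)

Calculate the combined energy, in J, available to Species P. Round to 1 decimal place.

1547.5 J

Chain 1: 5331000 × 0.09 × 0.18 × 0.13 × 0.07 × 0.17 = 133.6023234 J
Chain 2: 7426000 × 0.16 × 0.14 × 0.17 × 0.05 = 1413.9104 J
Total at Species P: 133.6023234 + 1413.9104 = 1547.5127234 J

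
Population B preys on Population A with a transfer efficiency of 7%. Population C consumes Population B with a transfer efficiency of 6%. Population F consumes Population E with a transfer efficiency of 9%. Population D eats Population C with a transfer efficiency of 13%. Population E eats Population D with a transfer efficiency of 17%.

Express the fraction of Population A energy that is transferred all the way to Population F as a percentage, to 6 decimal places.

0.000835%

Product of link efficiencies: 0.07 × 0.06 × 0.13 × 0.17 × 0.09 = 0.0000083538
As a percentage: 0.0000083538 × 100 = 0.000835%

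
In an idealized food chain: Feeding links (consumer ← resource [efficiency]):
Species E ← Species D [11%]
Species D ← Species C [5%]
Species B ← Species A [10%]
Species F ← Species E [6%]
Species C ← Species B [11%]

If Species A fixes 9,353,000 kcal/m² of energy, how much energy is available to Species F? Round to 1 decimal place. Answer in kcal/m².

34.0 kcal/m²

Species B: 9353000 × 0.1 = 935300 kcal/m²
Species C: 935300 × 0.11 = 102883 kcal/m²
Species D: 102883 × 0.05 = 5144.15 kcal/m²
Species E: 5144.15 × 0.11 = 565.8565 kcal/m²
Species F: 565.8565 × 0.06 = 33.95139 kcal/m²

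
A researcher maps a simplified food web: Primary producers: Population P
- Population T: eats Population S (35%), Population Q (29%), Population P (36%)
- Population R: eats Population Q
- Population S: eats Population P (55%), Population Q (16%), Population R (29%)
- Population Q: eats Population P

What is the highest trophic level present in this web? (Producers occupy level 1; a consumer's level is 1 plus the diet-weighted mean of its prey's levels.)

3

Population Q: 1 + 1 = 2
Population R: 1 + 2 = 3
Population S: 1 + (0.55×1 + 0.16×2 + 0.29×3) = 2.74
Population T: 1 + (0.35×2.74 + 0.29×2 + 0.36×1) = 2.899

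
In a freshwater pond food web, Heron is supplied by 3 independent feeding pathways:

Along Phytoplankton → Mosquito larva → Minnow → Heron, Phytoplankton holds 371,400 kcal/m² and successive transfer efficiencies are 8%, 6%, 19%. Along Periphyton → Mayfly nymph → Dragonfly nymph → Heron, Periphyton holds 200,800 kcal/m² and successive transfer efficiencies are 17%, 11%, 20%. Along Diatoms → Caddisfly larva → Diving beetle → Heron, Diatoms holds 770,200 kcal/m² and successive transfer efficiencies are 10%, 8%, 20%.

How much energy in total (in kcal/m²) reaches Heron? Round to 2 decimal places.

2322.03 kcal/m²

Via Phytoplankton: 371400 × 0.08 × 0.06 × 0.19 = 338.7168 kcal/m²
Via Periphyton: 200800 × 0.17 × 0.11 × 0.2 = 750.992 kcal/m²
Via Diatoms: 770200 × 0.1 × 0.08 × 0.2 = 1232.32 kcal/m²
Total at Heron: 338.7168 + 750.992 + 1232.32 = 2322.0288 kcal/m²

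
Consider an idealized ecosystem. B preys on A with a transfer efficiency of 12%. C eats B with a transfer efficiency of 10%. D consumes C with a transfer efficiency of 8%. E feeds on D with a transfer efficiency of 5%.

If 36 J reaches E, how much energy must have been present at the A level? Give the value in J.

750000 J

Cumulative transfer efficiency: 0.12 × 0.1 × 0.08 × 0.05 = 0.000048
A energy = 36 / 0.000048 = 750000 J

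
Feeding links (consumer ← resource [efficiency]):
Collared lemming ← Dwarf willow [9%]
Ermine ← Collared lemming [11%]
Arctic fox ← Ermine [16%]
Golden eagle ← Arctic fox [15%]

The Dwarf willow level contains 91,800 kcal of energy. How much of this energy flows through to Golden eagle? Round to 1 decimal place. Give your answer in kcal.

Collared lemming: 91800 × 0.09 = 8262 kcal
Ermine: 8262 × 0.11 = 908.82 kcal
Arctic fox: 908.82 × 0.16 = 145.4112 kcal
Golden eagle: 145.4112 × 0.15 = 21.81168 kcal

21.8 kcal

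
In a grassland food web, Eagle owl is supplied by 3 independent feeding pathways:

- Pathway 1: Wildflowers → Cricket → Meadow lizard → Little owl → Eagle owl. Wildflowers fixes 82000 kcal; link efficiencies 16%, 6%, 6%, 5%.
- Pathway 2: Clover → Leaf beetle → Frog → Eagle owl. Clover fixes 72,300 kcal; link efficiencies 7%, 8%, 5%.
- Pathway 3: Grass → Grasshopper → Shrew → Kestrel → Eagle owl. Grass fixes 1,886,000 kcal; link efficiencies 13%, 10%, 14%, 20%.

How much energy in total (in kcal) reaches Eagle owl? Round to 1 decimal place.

709.1 kcal

Pathway 1: 82000 × 0.16 × 0.06 × 0.06 × 0.05 = 2.3616 kcal
Pathway 2: 72300 × 0.07 × 0.08 × 0.05 = 20.244 kcal
Pathway 3: 1886000 × 0.13 × 0.1 × 0.14 × 0.2 = 686.504 kcal
Total at Eagle owl: 2.3616 + 20.244 + 686.504 = 709.1096 kcal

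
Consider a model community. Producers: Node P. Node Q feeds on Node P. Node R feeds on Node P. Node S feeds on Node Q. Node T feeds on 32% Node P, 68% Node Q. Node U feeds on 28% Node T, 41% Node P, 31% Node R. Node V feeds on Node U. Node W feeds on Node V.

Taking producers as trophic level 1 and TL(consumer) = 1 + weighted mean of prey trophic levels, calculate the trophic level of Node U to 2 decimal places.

2.78

Node Q: 1 + 1 = 2
Node R: 1 + 1 = 2
Node S: 1 + 2 = 3
Node T: 1 + (0.32×1 + 0.68×2) = 2.68
Node U: 1 + (0.28×2.68 + 0.41×1 + 0.31×2) = 2.7804
Node V: 1 + 2.7804 = 3.7804
Node W: 1 + 3.7804 = 4.7804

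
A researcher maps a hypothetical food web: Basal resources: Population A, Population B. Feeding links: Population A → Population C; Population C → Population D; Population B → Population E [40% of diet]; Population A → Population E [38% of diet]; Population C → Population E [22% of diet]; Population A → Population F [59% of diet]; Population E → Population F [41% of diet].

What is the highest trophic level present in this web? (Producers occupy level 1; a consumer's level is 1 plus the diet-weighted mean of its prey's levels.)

3

Population C: 1 + 1 = 2
Population D: 1 + 2 = 3
Population E: 1 + (0.4×1 + 0.38×1 + 0.22×2) = 2.22
Population F: 1 + (0.59×1 + 0.41×2.22) = 2.5002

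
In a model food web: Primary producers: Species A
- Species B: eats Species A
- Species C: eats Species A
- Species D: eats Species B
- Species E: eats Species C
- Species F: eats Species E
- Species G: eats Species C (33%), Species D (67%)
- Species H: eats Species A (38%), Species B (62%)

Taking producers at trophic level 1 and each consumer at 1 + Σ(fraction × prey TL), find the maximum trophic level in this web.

4

Species B: 1 + 1 = 2
Species C: 1 + 1 = 2
Species D: 1 + 2 = 3
Species E: 1 + 2 = 3
Species F: 1 + 3 = 4
Species G: 1 + (0.33×2 + 0.67×3) = 3.67
Species H: 1 + (0.38×1 + 0.62×2) = 2.62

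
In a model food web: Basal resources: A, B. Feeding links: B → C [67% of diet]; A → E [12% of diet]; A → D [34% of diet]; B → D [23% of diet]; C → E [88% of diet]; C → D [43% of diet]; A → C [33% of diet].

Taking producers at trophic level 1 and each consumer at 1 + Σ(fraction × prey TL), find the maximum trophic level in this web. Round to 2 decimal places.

2.88

C: 1 + (0.33×1 + 0.67×1) = 2
D: 1 + (0.34×1 + 0.43×2 + 0.23×1) = 2.43
E: 1 + (0.12×1 + 0.88×2) = 2.88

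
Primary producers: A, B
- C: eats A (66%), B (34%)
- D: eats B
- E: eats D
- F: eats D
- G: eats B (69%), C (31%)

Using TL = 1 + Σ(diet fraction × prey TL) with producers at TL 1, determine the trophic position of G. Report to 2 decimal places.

2.31

C: 1 + (0.66×1 + 0.34×1) = 2
D: 1 + 1 = 2
E: 1 + 2 = 3
F: 1 + 2 = 3
G: 1 + (0.69×1 + 0.31×2) = 2.31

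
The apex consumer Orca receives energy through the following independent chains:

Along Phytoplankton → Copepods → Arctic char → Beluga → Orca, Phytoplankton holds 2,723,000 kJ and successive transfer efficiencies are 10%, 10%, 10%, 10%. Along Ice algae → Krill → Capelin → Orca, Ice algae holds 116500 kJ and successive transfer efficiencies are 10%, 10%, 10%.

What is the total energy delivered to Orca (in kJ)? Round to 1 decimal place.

388.8 kJ

Via Phytoplankton: 2723000 × 0.1 × 0.1 × 0.1 × 0.1 = 272.3 kJ
Via Ice algae: 116500 × 0.1 × 0.1 × 0.1 = 116.5 kJ
Total at Orca: 272.3 + 116.5 = 388.8 kJ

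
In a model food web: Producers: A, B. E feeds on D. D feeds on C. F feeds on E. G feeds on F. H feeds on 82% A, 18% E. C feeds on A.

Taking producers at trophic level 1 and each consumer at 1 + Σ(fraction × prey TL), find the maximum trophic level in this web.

C: 1 + 1 = 2
D: 1 + 2 = 3
E: 1 + 3 = 4
F: 1 + 4 = 5
G: 1 + 5 = 6
H: 1 + (0.82×1 + 0.18×4) = 2.54

6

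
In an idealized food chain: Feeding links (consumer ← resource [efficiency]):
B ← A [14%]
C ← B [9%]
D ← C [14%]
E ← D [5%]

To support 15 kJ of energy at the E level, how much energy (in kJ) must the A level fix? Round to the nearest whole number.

170068 kJ

Cumulative transfer efficiency: 0.14 × 0.09 × 0.14 × 0.05 = 0.0000882
A energy = 15 / 0.0000882 = 170068 kJ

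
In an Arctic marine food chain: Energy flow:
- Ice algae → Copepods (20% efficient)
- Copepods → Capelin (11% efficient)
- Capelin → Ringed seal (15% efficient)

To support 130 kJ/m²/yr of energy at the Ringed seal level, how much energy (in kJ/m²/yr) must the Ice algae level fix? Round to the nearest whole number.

39394 kJ/m²/yr

Cumulative transfer efficiency: 0.2 × 0.11 × 0.15 = 0.0033
Ice algae energy = 130 / 0.0033 = 39394 kJ/m²/yr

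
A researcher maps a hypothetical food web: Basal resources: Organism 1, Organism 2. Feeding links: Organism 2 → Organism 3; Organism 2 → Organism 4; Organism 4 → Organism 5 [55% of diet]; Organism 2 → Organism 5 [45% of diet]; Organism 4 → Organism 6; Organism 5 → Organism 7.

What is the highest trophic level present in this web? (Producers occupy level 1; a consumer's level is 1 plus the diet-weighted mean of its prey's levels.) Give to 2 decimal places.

3.55

Organism 3: 1 + 1 = 2
Organism 4: 1 + 1 = 2
Organism 5: 1 + (0.55×2 + 0.45×1) = 2.55
Organism 6: 1 + 2 = 3
Organism 7: 1 + 2.55 = 3.55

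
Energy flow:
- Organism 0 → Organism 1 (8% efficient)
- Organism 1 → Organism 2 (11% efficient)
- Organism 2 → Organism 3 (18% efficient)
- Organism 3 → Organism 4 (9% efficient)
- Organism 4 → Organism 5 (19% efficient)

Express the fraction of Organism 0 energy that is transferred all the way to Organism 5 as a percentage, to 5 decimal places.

Product of link efficiencies: 0.08 × 0.11 × 0.18 × 0.09 × 0.19 = 0.0000270864
As a percentage: 0.0000270864 × 100 = 0.00271%

0.00271%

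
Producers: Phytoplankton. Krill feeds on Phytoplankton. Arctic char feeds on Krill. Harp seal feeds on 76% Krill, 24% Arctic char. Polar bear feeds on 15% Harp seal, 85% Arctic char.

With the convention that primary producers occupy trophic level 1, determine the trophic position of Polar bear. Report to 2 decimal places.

4.04

Krill: 1 + 1 = 2
Arctic char: 1 + 2 = 3
Harp seal: 1 + (0.76×2 + 0.24×3) = 3.24
Polar bear: 1 + (0.15×3.24 + 0.85×3) = 4.036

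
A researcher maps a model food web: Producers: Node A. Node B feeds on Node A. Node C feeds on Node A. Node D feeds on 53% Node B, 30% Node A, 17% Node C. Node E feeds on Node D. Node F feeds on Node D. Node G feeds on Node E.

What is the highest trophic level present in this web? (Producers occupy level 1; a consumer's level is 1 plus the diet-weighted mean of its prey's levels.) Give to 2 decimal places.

Node B: 1 + 1 = 2
Node C: 1 + 1 = 2
Node D: 1 + (0.53×2 + 0.3×1 + 0.17×2) = 2.7
Node E: 1 + 2.7 = 3.7
Node F: 1 + 2.7 = 3.7
Node G: 1 + 3.7 = 4.7

4.70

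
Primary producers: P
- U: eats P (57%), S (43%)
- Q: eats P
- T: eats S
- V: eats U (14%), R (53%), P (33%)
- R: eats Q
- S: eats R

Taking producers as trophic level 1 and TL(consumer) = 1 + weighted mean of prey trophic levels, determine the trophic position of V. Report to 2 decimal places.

Q: 1 + 1 = 2
R: 1 + 2 = 3
S: 1 + 3 = 4
T: 1 + 4 = 5
U: 1 + (0.57×1 + 0.43×4) = 3.29
V: 1 + (0.14×3.29 + 0.53×3 + 0.33×1) = 3.3806

3.38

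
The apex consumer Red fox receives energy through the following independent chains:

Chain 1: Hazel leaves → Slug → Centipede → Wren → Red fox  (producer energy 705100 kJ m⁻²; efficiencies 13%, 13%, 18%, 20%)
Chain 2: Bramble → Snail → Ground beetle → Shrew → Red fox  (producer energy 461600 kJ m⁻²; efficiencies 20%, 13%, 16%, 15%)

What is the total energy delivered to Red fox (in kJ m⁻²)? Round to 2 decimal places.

Chain 1: 705100 × 0.13 × 0.13 × 0.18 × 0.2 = 428.98284 kJ m⁻²
Chain 2: 461600 × 0.2 × 0.13 × 0.16 × 0.15 = 288.0384 kJ m⁻²
Total at Red fox: 428.98284 + 288.0384 = 717.02124 kJ m⁻²

717.02 kJ m⁻²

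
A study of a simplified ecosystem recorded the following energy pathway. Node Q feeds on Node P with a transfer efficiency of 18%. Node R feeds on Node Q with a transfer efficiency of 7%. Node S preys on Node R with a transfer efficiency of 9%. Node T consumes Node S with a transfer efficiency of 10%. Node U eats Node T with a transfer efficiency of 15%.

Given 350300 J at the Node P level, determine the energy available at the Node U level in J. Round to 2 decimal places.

5.96 J

Node Q: 350300 × 0.18 = 63054 J
Node R: 63054 × 0.07 = 4413.78 J
Node S: 4413.78 × 0.09 = 397.2402 J
Node T: 397.2402 × 0.1 = 39.72402 J
Node U: 39.72402 × 0.15 = 5.958603 J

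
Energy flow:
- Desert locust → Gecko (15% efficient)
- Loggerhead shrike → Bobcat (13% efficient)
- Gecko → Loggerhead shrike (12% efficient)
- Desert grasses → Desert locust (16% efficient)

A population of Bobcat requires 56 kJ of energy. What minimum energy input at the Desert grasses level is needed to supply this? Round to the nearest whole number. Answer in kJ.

Cumulative transfer efficiency: 0.16 × 0.15 × 0.12 × 0.13 = 0.0003744
Desert grasses energy = 56 / 0.0003744 = 149573 kJ

149573 kJ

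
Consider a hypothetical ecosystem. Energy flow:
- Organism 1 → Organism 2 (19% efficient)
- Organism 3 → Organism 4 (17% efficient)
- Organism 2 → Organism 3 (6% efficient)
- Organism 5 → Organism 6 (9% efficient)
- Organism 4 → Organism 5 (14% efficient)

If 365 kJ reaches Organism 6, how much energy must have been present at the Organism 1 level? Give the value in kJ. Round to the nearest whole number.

Cumulative transfer efficiency: 0.19 × 0.06 × 0.17 × 0.14 × 0.09 = 0.0000244188
Organism 1 energy = 365 / 0.0000244188 = 14947499 kJ

14947499 kJ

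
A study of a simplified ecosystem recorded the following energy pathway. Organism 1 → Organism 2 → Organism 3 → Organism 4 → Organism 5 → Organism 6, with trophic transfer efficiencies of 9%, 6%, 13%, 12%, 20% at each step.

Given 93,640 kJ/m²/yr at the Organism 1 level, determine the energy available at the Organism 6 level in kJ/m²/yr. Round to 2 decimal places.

Organism 2: 93640 × 0.09 = 8427.6 kJ/m²/yr
Organism 3: 8427.6 × 0.06 = 505.656 kJ/m²/yr
Organism 4: 505.656 × 0.13 = 65.73528 kJ/m²/yr
Organism 5: 65.73528 × 0.12 = 7.8882336 kJ/m²/yr
Organism 6: 7.8882336 × 0.2 = 1.57764672 kJ/m²/yr

1.58 kJ/m²/yr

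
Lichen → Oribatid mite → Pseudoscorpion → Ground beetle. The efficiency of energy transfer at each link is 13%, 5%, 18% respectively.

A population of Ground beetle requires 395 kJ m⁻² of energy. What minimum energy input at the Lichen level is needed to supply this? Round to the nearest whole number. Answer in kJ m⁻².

Cumulative transfer efficiency: 0.13 × 0.05 × 0.18 = 0.00117
Lichen energy = 395 / 0.00117 = 337607 kJ m⁻²

337607 kJ m⁻²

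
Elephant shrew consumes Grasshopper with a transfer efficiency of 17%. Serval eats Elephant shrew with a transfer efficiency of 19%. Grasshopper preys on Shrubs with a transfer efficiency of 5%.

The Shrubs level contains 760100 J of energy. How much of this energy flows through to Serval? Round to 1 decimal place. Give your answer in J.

Grasshopper: 760100 × 0.05 = 38005 J
Elephant shrew: 38005 × 0.17 = 6460.85 J
Serval: 6460.85 × 0.19 = 1227.5615 J

1227.6 J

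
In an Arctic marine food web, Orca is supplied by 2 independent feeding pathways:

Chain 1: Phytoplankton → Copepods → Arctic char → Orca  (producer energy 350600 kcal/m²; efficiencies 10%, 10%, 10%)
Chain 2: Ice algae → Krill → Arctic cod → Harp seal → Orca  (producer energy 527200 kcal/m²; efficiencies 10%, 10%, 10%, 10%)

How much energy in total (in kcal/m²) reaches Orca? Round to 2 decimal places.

403.32 kcal/m²

Chain 1: 350600 × 0.1 × 0.1 × 0.1 = 350.6 kcal/m²
Chain 2: 527200 × 0.1 × 0.1 × 0.1 × 0.1 = 52.72 kcal/m²
Total at Orca: 350.6 + 52.72 = 403.32 kcal/m²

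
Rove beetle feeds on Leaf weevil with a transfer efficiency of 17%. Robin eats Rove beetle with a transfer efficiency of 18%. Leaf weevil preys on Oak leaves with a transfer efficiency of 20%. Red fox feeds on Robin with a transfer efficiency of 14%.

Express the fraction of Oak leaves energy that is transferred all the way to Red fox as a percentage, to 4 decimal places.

0.0857%

Product of link efficiencies: 0.2 × 0.17 × 0.18 × 0.14 = 0.0008568
As a percentage: 0.0008568 × 100 = 0.0857%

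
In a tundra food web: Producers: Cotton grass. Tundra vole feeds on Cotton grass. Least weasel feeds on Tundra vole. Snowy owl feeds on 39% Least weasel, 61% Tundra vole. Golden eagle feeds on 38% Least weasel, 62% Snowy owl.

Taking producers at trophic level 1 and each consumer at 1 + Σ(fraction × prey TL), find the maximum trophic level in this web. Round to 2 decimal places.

4.24

Tundra vole: 1 + 1 = 2
Least weasel: 1 + 2 = 3
Snowy owl: 1 + (0.39×3 + 0.61×2) = 3.39
Golden eagle: 1 + (0.38×3 + 0.62×3.39) = 4.2418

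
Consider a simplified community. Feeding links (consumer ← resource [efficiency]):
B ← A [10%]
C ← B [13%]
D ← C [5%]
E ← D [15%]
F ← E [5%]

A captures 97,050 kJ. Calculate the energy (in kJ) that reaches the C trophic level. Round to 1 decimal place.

B: 97050 × 0.1 = 9705 kJ
C: 9705 × 0.13 = 1261.65 kJ

1261.7 kJ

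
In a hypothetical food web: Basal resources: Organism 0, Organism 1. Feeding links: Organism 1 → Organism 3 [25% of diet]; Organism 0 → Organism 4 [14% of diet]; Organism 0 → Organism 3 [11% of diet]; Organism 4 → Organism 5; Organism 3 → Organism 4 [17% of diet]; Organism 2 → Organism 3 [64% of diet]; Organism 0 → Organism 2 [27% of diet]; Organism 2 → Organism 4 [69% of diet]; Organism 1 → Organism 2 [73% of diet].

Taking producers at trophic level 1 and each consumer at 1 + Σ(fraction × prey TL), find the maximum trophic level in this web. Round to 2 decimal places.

Organism 2: 1 + (0.73×1 + 0.27×1) = 2
Organism 3: 1 + (0.11×1 + 0.25×1 + 0.64×2) = 2.64
Organism 4: 1 + (0.17×2.64 + 0.14×1 + 0.69×2) = 2.9688
Organism 5: 1 + 2.9688 = 3.9688

3.97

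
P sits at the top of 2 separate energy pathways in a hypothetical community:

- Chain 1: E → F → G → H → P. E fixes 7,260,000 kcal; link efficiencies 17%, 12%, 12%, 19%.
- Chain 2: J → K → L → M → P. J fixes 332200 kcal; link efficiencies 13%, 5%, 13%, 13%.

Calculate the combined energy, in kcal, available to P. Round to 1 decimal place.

3413.3 kcal

Chain 1: 7260000 × 0.17 × 0.12 × 0.12 × 0.19 = 3376.7712 kcal
Chain 2: 332200 × 0.13 × 0.05 × 0.13 × 0.13 = 36.49217 kcal
Total at P: 3376.7712 + 36.49217 = 3413.26337 kcal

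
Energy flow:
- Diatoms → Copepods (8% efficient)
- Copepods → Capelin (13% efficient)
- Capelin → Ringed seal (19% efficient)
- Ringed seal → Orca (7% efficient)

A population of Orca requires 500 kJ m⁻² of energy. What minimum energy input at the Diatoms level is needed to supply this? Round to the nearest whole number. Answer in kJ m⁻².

Cumulative transfer efficiency: 0.08 × 0.13 × 0.19 × 0.07 = 0.00013832
Diatoms energy = 500 / 0.00013832 = 3614806 kJ m⁻²

3614806 kJ m⁻²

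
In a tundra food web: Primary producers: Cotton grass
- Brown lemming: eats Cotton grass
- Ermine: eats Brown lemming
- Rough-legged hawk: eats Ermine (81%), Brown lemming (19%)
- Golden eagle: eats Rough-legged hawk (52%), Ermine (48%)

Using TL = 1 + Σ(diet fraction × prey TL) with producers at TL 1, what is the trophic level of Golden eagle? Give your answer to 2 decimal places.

4.42

Brown lemming: 1 + 1 = 2
Ermine: 1 + 2 = 3
Rough-legged hawk: 1 + (0.81×3 + 0.19×2) = 3.81
Golden eagle: 1 + (0.52×3.81 + 0.48×3) = 4.4212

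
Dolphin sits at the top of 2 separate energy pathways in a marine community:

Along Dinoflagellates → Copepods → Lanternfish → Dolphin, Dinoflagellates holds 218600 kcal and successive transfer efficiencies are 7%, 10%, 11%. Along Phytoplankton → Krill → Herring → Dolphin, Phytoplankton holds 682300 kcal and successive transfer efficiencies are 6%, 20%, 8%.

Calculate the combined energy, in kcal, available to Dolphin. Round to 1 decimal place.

823.3 kcal

Via Dinoflagellates: 218600 × 0.07 × 0.1 × 0.11 = 168.322 kcal
Via Phytoplankton: 682300 × 0.06 × 0.2 × 0.08 = 655.008 kcal
Total at Dolphin: 168.322 + 655.008 = 823.33 kcal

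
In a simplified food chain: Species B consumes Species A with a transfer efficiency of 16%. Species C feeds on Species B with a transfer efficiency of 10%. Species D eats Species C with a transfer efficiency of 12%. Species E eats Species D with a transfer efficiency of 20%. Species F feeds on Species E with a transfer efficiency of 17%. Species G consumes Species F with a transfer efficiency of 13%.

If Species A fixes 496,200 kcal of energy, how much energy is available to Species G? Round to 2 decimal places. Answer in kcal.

4.21 kcal

Species B: 496200 × 0.16 = 79392 kcal
Species C: 79392 × 0.1 = 7939.2 kcal
Species D: 7939.2 × 0.12 = 952.704 kcal
Species E: 952.704 × 0.2 = 190.5408 kcal
Species F: 190.5408 × 0.17 = 32.391936 kcal
Species G: 32.391936 × 0.13 = 4.21095168 kcal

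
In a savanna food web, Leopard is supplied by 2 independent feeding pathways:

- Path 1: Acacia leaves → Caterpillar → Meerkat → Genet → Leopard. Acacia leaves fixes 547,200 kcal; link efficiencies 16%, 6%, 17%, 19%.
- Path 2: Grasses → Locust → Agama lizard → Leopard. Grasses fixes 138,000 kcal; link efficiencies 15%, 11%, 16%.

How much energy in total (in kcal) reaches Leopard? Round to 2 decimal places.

534.00 kcal

Path 1: 547200 × 0.16 × 0.06 × 0.17 × 0.19 = 169.675776 kcal
Path 2: 138000 × 0.15 × 0.11 × 0.16 = 364.32 kcal
Total at Leopard: 169.675776 + 364.32 = 533.995776 kcal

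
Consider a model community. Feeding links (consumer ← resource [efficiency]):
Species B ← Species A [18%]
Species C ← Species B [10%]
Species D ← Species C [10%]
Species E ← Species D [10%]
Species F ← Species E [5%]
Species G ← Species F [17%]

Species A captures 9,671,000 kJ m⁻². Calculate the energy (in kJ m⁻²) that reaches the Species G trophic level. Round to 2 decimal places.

Species B: 9671000 × 0.18 = 1740780 kJ m⁻²
Species C: 1740780 × 0.1 = 174078 kJ m⁻²
Species D: 174078 × 0.1 = 17407.8 kJ m⁻²
Species E: 17407.8 × 0.1 = 1740.78 kJ m⁻²
Species F: 1740.78 × 0.05 = 87.039 kJ m⁻²
Species G: 87.039 × 0.17 = 14.79663 kJ m⁻²

14.80 kJ m⁻²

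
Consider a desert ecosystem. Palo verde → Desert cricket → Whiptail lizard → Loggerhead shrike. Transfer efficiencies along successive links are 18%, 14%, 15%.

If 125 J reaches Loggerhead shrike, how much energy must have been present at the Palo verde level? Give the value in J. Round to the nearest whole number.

Cumulative transfer efficiency: 0.18 × 0.14 × 0.15 = 0.00378
Palo verde energy = 125 / 0.00378 = 33069 J

33069 J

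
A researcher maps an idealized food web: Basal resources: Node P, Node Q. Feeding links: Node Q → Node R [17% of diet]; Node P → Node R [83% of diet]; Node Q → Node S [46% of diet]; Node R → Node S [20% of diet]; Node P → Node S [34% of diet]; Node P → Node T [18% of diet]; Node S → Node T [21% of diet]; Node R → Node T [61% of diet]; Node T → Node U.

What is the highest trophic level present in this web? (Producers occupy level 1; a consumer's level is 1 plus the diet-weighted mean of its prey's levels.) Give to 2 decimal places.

Node R: 1 + (0.17×1 + 0.83×1) = 2
Node S: 1 + (0.46×1 + 0.2×2 + 0.34×1) = 2.2
Node T: 1 + (0.18×1 + 0.21×2.2 + 0.61×2) = 2.862
Node U: 1 + 2.862 = 3.862

3.86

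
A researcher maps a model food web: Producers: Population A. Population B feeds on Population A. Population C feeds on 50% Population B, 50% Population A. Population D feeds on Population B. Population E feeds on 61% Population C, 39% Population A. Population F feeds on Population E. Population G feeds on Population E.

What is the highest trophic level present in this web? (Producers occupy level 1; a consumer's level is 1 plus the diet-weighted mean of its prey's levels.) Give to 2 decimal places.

Population B: 1 + 1 = 2
Population C: 1 + (0.5×2 + 0.5×1) = 2.5
Population D: 1 + 2 = 3
Population E: 1 + (0.61×2.5 + 0.39×1) = 2.915
Population F: 1 + 2.915 = 3.915
Population G: 1 + 2.915 = 3.915

3.92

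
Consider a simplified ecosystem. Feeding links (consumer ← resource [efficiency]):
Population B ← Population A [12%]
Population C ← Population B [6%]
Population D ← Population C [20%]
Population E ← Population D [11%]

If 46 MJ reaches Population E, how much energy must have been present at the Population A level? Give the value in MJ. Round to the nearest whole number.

290404 MJ

Cumulative transfer efficiency: 0.12 × 0.06 × 0.2 × 0.11 = 0.0001584
Population A energy = 46 / 0.0001584 = 290404 MJ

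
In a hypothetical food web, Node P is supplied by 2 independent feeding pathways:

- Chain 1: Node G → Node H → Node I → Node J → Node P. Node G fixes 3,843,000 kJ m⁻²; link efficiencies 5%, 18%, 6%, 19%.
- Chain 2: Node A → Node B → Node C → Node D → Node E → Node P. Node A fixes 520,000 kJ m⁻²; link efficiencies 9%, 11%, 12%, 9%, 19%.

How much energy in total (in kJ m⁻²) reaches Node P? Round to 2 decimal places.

Chain 1: 3843000 × 0.05 × 0.18 × 0.06 × 0.19 = 394.2918 kJ m⁻²
Chain 2: 520000 × 0.09 × 0.11 × 0.12 × 0.09 × 0.19 = 10.563696 kJ m⁻²
Total at Node P: 394.2918 + 10.563696 = 404.855496 kJ m⁻²

404.86 kJ m⁻²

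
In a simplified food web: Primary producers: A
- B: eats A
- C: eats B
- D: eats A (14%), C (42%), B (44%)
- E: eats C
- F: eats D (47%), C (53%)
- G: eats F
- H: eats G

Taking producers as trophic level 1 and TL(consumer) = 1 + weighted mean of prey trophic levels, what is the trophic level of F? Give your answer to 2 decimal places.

4.13

B: 1 + 1 = 2
C: 1 + 2 = 3
D: 1 + (0.14×1 + 0.42×3 + 0.44×2) = 3.28
E: 1 + 3 = 4
F: 1 + (0.47×3.28 + 0.53×3) = 4.1316
G: 1 + 4.1316 = 5.1316
H: 1 + 5.1316 = 6.1316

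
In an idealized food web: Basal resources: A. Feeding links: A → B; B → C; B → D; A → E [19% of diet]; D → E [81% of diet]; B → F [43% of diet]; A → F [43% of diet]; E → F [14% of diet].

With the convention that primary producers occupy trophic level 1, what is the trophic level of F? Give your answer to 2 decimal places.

B: 1 + 1 = 2
C: 1 + 2 = 3
D: 1 + 2 = 3
E: 1 + (0.19×1 + 0.81×3) = 3.62
F: 1 + (0.43×2 + 0.43×1 + 0.14×3.62) = 2.7968

2.80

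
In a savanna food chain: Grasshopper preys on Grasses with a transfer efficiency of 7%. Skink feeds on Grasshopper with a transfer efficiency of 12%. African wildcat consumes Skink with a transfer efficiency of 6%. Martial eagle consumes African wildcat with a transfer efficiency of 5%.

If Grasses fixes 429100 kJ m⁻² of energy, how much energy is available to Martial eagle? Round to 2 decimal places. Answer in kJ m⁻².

Grasshopper: 429100 × 0.07 = 30037 kJ m⁻²
Skink: 30037 × 0.12 = 3604.44 kJ m⁻²
African wildcat: 3604.44 × 0.06 = 216.2664 kJ m⁻²
Martial eagle: 216.2664 × 0.05 = 10.81332 kJ m⁻²

10.81 kJ m⁻²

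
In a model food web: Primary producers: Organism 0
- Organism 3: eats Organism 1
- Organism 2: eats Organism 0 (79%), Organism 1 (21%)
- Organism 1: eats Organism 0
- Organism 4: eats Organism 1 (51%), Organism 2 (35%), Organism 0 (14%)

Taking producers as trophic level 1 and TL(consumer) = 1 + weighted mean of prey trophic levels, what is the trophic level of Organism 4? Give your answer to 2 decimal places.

2.93

Organism 1: 1 + 1 = 2
Organism 2: 1 + (0.79×1 + 0.21×2) = 2.21
Organism 3: 1 + 2 = 3
Organism 4: 1 + (0.51×2 + 0.35×2.21 + 0.14×1) = 2.9335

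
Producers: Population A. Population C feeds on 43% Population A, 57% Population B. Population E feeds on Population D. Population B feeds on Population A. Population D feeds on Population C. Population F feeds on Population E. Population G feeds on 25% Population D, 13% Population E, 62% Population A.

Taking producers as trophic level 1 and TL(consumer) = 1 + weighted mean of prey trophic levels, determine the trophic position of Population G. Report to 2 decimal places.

3.11

Population B: 1 + 1 = 2
Population C: 1 + (0.43×1 + 0.57×2) = 2.57
Population D: 1 + 2.57 = 3.57
Population E: 1 + 3.57 = 4.57
Population F: 1 + 4.57 = 5.57
Population G: 1 + (0.25×3.57 + 0.13×4.57 + 0.62×1) = 3.1066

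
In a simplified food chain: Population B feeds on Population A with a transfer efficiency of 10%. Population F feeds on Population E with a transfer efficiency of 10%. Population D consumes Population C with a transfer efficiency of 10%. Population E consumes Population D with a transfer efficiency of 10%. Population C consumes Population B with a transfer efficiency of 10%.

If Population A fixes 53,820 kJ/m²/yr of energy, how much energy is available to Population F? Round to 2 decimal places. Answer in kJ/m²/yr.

Population B: 53820 × 0.1 = 5382 kJ/m²/yr
Population C: 5382 × 0.1 = 538.2 kJ/m²/yr
Population D: 538.2 × 0.1 = 53.82 kJ/m²/yr
Population E: 53.82 × 0.1 = 5.382 kJ/m²/yr
Population F: 5.382 × 0.1 = 0.5382 kJ/m²/yr

0.54 kJ/m²/yr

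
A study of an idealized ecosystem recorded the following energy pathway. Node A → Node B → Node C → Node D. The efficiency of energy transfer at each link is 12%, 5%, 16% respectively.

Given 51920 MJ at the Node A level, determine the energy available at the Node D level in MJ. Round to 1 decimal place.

49.8 MJ

Node B: 51920 × 0.12 = 6230.4 MJ
Node C: 6230.4 × 0.05 = 311.52 MJ
Node D: 311.52 × 0.16 = 49.8432 MJ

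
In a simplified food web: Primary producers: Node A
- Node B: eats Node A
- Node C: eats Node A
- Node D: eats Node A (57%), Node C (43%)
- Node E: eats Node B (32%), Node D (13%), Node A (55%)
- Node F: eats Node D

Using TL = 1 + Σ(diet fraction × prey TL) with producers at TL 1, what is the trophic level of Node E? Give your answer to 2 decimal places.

Node B: 1 + 1 = 2
Node C: 1 + 1 = 2
Node D: 1 + (0.57×1 + 0.43×2) = 2.43
Node E: 1 + (0.32×2 + 0.13×2.43 + 0.55×1) = 2.5059
Node F: 1 + 2.43 = 3.43

2.51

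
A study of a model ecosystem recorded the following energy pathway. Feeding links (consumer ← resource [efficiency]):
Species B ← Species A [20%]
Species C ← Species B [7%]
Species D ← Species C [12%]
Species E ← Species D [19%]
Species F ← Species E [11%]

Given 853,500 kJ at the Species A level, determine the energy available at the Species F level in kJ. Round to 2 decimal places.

Species B: 853500 × 0.2 = 170700 kJ
Species C: 170700 × 0.07 = 11949 kJ
Species D: 11949 × 0.12 = 1433.88 kJ
Species E: 1433.88 × 0.19 = 272.4372 kJ
Species F: 272.4372 × 0.11 = 29.968092 kJ

29.97 kJ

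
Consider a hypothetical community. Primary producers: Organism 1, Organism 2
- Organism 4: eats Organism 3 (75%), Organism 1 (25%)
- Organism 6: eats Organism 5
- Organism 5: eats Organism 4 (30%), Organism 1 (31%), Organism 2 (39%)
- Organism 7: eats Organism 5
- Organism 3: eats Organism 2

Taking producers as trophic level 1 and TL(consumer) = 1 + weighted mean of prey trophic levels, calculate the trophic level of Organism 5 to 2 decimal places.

2.53

Organism 3: 1 + 1 = 2
Organism 4: 1 + (0.75×2 + 0.25×1) = 2.75
Organism 5: 1 + (0.3×2.75 + 0.31×1 + 0.39×1) = 2.525
Organism 6: 1 + 2.525 = 3.525
Organism 7: 1 + 2.525 = 3.525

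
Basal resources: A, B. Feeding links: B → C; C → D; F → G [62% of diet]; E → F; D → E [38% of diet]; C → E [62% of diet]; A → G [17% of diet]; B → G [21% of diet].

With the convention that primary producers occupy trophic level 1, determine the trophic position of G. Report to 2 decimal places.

C: 1 + 1 = 2
D: 1 + 2 = 3
E: 1 + (0.38×3 + 0.62×2) = 3.38
F: 1 + 3.38 = 4.38
G: 1 + (0.21×1 + 0.62×4.38 + 0.17×1) = 4.0956

4.10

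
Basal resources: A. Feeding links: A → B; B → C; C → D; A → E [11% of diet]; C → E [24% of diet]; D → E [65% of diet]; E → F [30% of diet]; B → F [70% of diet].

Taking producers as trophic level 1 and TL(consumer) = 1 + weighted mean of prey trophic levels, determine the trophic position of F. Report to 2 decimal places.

3.73

B: 1 + 1 = 2
C: 1 + 2 = 3
D: 1 + 3 = 4
E: 1 + (0.11×1 + 0.24×3 + 0.65×4) = 4.43
F: 1 + (0.3×4.43 + 0.7×2) = 3.729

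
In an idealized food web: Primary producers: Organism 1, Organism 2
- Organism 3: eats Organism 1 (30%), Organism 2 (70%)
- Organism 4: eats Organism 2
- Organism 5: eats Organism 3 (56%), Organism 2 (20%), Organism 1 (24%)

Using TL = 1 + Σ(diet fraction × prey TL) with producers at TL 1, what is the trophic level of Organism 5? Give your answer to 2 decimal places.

Organism 3: 1 + (0.3×1 + 0.7×1) = 2
Organism 4: 1 + 1 = 2
Organism 5: 1 + (0.56×2 + 0.2×1 + 0.24×1) = 2.56

2.56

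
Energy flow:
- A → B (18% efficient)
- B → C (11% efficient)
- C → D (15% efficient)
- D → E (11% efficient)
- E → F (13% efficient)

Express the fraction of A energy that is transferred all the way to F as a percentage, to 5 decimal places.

Product of link efficiencies: 0.18 × 0.11 × 0.15 × 0.11 × 0.13 = 0.000042471
As a percentage: 0.000042471 × 100 = 0.00425%

0.00425%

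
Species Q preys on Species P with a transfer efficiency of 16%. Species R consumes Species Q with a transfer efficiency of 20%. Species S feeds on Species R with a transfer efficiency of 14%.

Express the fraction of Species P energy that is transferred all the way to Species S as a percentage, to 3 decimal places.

0.448%

Product of link efficiencies: 0.16 × 0.2 × 0.14 = 0.00448
As a percentage: 0.00448 × 100 = 0.448%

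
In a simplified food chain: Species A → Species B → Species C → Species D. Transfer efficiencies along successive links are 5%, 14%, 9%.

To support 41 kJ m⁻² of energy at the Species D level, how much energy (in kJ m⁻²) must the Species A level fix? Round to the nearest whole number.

65079 kJ m⁻²

Cumulative transfer efficiency: 0.05 × 0.14 × 0.09 = 0.00063
Species A energy = 41 / 0.00063 = 65079 kJ m⁻²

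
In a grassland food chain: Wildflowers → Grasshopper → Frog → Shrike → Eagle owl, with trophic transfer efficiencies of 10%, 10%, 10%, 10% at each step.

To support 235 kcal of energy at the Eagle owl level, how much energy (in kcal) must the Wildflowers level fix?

Cumulative transfer efficiency: 0.1 × 0.1 × 0.1 × 0.1 = 0.0001
Wildflowers energy = 235 / 0.0001 = 2350000 kcal

2350000 kcal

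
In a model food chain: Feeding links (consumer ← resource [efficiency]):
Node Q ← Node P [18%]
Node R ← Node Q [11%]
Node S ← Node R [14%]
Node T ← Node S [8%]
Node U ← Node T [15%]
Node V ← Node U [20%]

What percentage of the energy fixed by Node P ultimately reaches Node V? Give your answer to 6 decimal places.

Product of link efficiencies: 0.18 × 0.11 × 0.14 × 0.08 × 0.15 × 0.2 = 0.0000066528
As a percentage: 0.0000066528 × 100 = 0.000665%

0.000665%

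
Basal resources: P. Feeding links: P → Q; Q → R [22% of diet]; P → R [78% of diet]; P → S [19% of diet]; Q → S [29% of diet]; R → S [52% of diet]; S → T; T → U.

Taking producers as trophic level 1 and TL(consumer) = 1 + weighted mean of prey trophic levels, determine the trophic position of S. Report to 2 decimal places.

2.92

Q: 1 + 1 = 2
R: 1 + (0.22×2 + 0.78×1) = 2.22
S: 1 + (0.19×1 + 0.29×2 + 0.52×2.22) = 2.9244
T: 1 + 2.9244 = 3.9244
U: 1 + 3.9244 = 4.9244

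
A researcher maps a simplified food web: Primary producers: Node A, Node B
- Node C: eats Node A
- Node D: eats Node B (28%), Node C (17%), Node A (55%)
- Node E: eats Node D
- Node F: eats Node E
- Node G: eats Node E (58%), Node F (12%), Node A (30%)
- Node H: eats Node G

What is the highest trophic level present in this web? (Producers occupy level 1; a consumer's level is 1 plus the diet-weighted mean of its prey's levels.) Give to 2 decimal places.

4.64

Node C: 1 + 1 = 2
Node D: 1 + (0.28×1 + 0.17×2 + 0.55×1) = 2.17
Node E: 1 + 2.17 = 3.17
Node F: 1 + 3.17 = 4.17
Node G: 1 + (0.58×3.17 + 0.12×4.17 + 0.3×1) = 3.639
Node H: 1 + 3.639 = 4.639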